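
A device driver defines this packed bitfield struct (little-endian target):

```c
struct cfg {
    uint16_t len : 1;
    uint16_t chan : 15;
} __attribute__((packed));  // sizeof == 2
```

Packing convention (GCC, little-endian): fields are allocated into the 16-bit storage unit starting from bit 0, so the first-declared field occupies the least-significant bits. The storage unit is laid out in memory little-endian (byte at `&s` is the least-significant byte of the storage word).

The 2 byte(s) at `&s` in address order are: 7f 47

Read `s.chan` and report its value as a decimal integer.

[0]=0x7f [1]=0x47 (little-endian) → word 0x477f
len [0+:1] = (word>>0) & 0x1 = 1
chan [1+:15] = (word>>1) & 0x7fff = 9151  ←

9151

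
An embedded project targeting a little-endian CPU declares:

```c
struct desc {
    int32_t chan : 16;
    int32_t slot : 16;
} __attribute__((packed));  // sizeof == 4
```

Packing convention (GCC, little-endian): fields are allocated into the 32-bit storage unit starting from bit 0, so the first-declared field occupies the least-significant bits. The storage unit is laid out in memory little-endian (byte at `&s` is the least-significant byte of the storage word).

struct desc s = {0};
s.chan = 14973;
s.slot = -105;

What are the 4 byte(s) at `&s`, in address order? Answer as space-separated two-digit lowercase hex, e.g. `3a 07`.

chan (16b) val=14973 bits=0x3a7d at bit 0: 0x00003a7d
slot (16b) val=-105 bits=0xff97 at bit 16: 0xff973a7d
word = 0xff973a7d → little-endian bytes:
  [0]=0x7d  [1]=0x3a  [2]=0x97  [3]=0xff

7d 3a 97 ff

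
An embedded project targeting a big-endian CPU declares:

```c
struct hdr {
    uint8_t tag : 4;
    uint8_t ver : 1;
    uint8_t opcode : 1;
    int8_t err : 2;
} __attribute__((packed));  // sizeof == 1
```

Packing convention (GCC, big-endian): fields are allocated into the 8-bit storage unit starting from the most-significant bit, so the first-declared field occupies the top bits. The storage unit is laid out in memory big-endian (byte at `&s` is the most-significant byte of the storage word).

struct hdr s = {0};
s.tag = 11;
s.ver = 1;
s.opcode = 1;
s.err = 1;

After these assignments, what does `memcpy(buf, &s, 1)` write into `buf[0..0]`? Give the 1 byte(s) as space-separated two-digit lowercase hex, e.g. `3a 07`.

[4+:4] tag=11 & 0xf = 0xb; word=0xb0
[3+:1] ver=1 & 0x1 = 0x1; word=0xb8
[2+:1] opcode=1 & 0x1 = 0x1; word=0xbc
[0+:2] err=1 & 0x3 = 0x1; word=0xbd
word = 0xbd → big-endian bytes:
  [0]=0xbd

bd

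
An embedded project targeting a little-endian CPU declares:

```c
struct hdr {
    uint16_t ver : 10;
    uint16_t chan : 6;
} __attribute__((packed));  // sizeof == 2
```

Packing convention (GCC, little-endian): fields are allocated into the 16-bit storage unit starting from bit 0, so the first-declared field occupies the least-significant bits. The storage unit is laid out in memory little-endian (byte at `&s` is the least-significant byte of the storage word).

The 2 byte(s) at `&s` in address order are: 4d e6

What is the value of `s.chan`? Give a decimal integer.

57

[0]=0x4d [1]=0xe6 (little-endian) → word 0xe64d
ver [0+:10] = (word>>0) & 0x3ff = 589
chan [10+:6] = (word>>10) & 0x3f = 57  ←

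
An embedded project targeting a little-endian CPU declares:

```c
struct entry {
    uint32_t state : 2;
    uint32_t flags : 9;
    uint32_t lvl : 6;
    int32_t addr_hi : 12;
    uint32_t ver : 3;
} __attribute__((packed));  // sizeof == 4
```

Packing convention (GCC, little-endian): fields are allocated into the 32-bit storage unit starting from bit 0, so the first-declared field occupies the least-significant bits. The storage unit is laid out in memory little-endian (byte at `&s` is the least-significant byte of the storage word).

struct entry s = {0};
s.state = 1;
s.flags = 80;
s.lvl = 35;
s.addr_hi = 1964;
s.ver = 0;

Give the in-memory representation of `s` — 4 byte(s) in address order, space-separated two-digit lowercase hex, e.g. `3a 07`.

state:2 = 1 → 0x1 << 0 → word 0x00000001
flags:9 = 80 → 0x50 << 2 → word 0x00000141
lvl:6 = 35 → 0x23 << 11 → word 0x00011941
addr_hi:12 = 1964 → 0x7ac << 17 → word 0x0f591941
ver:3 = 0 → 0x0 << 29 → word 0x0f591941
word = 0x0f591941 → little-endian bytes:
  [0]=0x41  [1]=0x19  [2]=0x59  [3]=0x0f

41 19 59 0f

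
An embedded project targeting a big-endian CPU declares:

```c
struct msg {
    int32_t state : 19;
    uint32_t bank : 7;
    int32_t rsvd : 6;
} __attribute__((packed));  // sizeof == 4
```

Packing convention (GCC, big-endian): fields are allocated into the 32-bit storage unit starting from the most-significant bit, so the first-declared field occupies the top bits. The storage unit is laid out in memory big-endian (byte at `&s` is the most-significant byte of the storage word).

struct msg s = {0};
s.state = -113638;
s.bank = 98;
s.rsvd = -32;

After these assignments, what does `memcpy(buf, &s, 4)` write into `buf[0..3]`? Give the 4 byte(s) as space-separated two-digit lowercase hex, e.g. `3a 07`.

state:19 = -113638 → 0x6441a << 13 → word 0xc8834000
bank:7 = 98 → 0x62 << 6 → word 0xc8835880
rsvd:6 = -32 → 0x20 << 0 → word 0xc88358a0
word = 0xc88358a0 → big-endian bytes:
  [0]=0xc8  [1]=0x83  [2]=0x58  [3]=0xa0

c8 83 58 a0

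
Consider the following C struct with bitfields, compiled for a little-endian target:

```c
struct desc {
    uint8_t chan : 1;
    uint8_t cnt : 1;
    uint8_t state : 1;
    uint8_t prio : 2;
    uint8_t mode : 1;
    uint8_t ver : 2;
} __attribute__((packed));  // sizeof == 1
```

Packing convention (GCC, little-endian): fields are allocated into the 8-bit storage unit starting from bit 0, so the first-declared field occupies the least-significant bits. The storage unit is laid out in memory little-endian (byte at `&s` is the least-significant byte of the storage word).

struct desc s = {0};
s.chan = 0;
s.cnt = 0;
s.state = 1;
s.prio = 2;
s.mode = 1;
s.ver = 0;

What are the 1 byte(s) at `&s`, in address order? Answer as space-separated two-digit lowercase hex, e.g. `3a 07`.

chan:1 = 0 → 0x0 << 0 → word 0x00
cnt:1 = 0 → 0x0 << 1 → word 0x00
state:1 = 1 → 0x1 << 2 → word 0x04
prio:2 = 2 → 0x2 << 3 → word 0x14
mode:1 = 1 → 0x1 << 5 → word 0x34
ver:2 = 0 → 0x0 << 6 → word 0x34
word = 0x34 → little-endian bytes:
  [0]=0x34

34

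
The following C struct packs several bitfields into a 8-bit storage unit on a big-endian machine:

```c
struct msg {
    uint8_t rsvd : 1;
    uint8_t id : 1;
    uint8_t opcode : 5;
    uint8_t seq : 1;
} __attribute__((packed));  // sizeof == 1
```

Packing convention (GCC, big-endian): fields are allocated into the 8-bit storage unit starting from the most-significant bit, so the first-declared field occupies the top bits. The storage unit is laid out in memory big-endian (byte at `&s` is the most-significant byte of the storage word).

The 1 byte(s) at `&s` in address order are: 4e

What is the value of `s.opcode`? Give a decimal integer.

7

[0]=0x4e (big-endian) → word 0x4e
rsvd [7+:1] = (word>>7) & 0x1 = 0
id [6+:1] = (word>>6) & 0x1 = 1
opcode [1+:5] = (word>>1) & 0x1f = 7  ←
seq [0+:1] = (word>>0) & 0x1 = 0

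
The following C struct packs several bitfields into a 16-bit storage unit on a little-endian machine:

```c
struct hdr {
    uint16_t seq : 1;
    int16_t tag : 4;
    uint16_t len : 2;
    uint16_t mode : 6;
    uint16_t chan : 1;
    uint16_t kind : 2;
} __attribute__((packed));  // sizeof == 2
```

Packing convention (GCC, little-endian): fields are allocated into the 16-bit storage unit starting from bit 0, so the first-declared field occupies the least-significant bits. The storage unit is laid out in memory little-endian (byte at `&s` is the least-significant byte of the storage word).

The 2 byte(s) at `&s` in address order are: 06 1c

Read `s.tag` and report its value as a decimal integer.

[0]=0x06 [1]=0x1c (little-endian) → word 0x1c06
seq [0+:1] = (word>>0) & 0x1 = 0
tag [1+:4] = (word>>1) & 0xf = 3  ←
len [5+:2] = (word>>5) & 0x3 = 0
mode [7+:6] = (word>>7) & 0x3f = 56
chan [13+:1] = (word>>13) & 0x1 = 0
kind [14+:2] = (word>>14) & 0x3 = 0
tag signed 4b, MSB=0: value = 3

3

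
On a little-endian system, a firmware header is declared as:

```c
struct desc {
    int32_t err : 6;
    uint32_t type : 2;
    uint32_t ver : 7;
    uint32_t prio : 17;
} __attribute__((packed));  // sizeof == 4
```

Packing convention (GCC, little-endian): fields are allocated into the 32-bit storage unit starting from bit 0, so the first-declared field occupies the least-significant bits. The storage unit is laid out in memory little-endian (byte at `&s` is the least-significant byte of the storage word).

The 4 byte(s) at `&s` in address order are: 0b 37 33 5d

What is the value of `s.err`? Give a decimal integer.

11

[0]=0x0b [1]=0x37 [2]=0x33 [3]=0x5d (little-endian) → word 0x5d33370b
err [0+:6] = (word>>0) & 0x3f = 11  ←
type [6+:2] = (word>>6) & 0x3 = 0
ver [8+:7] = (word>>8) & 0x7f = 55
prio [15+:17] = (word>>15) & 0x1ffff = 47718
err signed 6b, MSB=0: value = 11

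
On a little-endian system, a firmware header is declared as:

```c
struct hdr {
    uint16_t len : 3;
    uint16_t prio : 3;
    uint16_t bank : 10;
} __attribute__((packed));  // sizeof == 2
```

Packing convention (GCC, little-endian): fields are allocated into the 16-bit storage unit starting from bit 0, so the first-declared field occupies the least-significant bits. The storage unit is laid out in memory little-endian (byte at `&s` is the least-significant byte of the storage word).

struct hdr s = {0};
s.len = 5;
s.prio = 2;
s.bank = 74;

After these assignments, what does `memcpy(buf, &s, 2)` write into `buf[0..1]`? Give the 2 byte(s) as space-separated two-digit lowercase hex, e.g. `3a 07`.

[0+:3] len=5 & 0x7 = 0x5; word=0x0005
[3+:3] prio=2 & 0x7 = 0x2; word=0x0015
[6+:10] bank=74 & 0x3ff = 0x4a; word=0x1295
word = 0x1295 → little-endian bytes:
  [0]=0x95  [1]=0x12

95 12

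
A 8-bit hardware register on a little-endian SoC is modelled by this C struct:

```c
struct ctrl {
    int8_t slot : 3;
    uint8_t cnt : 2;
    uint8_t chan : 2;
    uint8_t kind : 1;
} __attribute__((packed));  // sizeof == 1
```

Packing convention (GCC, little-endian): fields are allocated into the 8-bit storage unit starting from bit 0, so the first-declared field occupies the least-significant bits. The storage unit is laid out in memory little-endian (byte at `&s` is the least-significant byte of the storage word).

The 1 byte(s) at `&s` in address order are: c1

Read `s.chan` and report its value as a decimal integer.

2

[0]=0xc1 (little-endian) → word 0xc1
slot:3 @ bit 0 → (0xc1>>0)&0x7 = 0x1
cnt:2 @ bit 3 → (0xc1>>3)&0x3 = 0x0
chan:2 @ bit 5 → (0xc1>>5)&0x3 = 0x2  ←
kind:1 @ bit 7 → (0xc1>>7)&0x1 = 0x1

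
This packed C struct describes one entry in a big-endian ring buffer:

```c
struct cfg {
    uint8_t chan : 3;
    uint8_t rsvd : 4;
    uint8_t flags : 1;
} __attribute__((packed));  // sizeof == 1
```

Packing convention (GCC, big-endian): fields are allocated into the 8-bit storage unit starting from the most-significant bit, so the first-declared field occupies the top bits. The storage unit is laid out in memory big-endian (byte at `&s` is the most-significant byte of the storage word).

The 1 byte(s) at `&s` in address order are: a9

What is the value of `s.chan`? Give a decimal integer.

[0]=0xa9 (big-endian) → word 0xa9
chan:3 @ bit 5 → (0xa9>>5)&0x7 = 0x5  ←
rsvd:4 @ bit 1 → (0xa9>>1)&0xf = 0x4
flags:1 @ bit 0 → (0xa9>>0)&0x1 = 0x1

5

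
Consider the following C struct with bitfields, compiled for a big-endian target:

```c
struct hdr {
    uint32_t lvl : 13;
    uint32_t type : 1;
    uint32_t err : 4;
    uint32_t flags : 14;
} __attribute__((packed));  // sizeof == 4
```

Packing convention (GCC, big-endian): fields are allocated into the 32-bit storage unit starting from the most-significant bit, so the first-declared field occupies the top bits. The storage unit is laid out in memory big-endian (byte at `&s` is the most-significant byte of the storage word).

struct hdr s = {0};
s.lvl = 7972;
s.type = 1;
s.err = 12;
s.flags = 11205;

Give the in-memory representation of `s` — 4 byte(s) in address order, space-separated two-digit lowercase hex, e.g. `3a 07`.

lvl (13b) val=7972 bits=0x1f24 at bit 19: 0xf9200000
type (1b) val=1 bits=0x1 at bit 18: 0xf9240000
err (4b) val=12 bits=0xc at bit 14: 0xf9270000
flags (14b) val=11205 bits=0x2bc5 at bit 0: 0xf9272bc5
word = 0xf9272bc5 → big-endian bytes:
  [0]=0xf9  [1]=0x27  [2]=0x2b  [3]=0xc5

f9 27 2b c5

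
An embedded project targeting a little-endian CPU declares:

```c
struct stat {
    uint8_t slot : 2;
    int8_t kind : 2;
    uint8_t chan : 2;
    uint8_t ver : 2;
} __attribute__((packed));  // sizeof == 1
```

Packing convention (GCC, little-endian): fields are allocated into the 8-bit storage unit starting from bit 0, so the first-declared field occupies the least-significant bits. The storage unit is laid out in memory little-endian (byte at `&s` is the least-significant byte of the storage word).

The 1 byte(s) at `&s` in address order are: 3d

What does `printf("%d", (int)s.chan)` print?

3

[0]=0x3d (little-endian) → word 0x3d
slot:2 @ bit 0 → (0x3d>>0)&0x3 = 0x1
kind:2 @ bit 2 → (0x3d>>2)&0x3 = 0x3
chan:2 @ bit 4 → (0x3d>>4)&0x3 = 0x3  ←
ver:2 @ bit 6 → (0x3d>>6)&0x3 = 0x0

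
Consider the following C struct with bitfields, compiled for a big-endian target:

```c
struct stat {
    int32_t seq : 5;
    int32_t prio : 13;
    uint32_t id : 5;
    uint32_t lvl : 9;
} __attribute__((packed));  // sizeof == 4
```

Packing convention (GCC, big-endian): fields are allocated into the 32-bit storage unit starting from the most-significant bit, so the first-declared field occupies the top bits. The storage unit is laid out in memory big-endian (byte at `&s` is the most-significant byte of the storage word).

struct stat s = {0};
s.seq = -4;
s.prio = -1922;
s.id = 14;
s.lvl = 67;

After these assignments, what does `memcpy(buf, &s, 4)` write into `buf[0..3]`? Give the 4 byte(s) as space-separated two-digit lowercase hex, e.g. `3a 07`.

e6 1f 9c 43

[27+:5] seq=-4 & 0x1f = 0x1c; word=0xe0000000
[14+:13] prio=-1922 & 0x1fff = 0x187e; word=0xe61f8000
[9+:5] id=14 & 0x1f = 0xe; word=0xe61f9c00
[0+:9] lvl=67 & 0x1ff = 0x43; word=0xe61f9c43
word = 0xe61f9c43 → big-endian bytes:
  [0]=0xe6  [1]=0x1f  [2]=0x9c  [3]=0x43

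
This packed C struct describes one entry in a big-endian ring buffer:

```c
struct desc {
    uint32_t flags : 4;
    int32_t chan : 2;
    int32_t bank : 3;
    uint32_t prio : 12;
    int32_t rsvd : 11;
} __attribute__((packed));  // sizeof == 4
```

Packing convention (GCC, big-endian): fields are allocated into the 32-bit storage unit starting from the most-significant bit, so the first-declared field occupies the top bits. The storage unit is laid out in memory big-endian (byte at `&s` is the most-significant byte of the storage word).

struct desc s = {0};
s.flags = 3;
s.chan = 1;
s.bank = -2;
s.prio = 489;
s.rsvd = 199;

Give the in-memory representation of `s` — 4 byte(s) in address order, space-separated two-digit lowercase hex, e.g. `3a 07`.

37 0f 48 c7

[28+:4] flags=3 & 0xf = 0x3; word=0x30000000
[26+:2] chan=1 & 0x3 = 0x1; word=0x34000000
[23+:3] bank=-2 & 0x7 = 0x6; word=0x37000000
[11+:12] prio=489 & 0xfff = 0x1e9; word=0x370f4800
[0+:11] rsvd=199 & 0x7ff = 0xc7; word=0x370f48c7
word = 0x370f48c7 → big-endian bytes:
  [0]=0x37  [1]=0x0f  [2]=0x48  [3]=0xc7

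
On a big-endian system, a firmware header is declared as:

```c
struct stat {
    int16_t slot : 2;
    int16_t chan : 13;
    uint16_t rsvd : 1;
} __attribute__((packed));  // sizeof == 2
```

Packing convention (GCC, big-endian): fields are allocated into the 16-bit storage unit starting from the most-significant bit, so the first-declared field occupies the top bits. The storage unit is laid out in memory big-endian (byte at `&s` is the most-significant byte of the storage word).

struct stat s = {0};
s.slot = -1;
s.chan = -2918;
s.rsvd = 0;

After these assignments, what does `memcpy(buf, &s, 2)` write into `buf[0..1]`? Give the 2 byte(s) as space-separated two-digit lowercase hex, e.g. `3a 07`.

e9 34

slot (2b) val=-1 bits=0x3 at bit 14: 0xc000
chan (13b) val=-2918 bits=0x149a at bit 1: 0xe934
rsvd (1b) val=0 bits=0x0 at bit 0: 0xe934
word = 0xe934 → big-endian bytes:
  [0]=0xe9  [1]=0x34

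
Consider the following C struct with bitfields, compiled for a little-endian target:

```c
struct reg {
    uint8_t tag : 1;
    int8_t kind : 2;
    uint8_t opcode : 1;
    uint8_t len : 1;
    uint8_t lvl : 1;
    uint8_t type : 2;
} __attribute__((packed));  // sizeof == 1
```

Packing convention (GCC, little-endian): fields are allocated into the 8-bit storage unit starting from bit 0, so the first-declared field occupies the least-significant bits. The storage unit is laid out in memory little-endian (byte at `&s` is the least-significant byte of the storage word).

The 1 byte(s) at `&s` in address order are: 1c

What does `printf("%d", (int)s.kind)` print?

[0]=0x1c (little-endian) → word 0x1c
tag [0+:1] = (word>>0) & 0x1 = 0
kind [1+:2] = (word>>1) & 0x3 = 2  ←
opcode [3+:1] = (word>>3) & 0x1 = 1
len [4+:1] = (word>>4) & 0x1 = 1
lvl [5+:1] = (word>>5) & 0x1 = 0
type [6+:2] = (word>>6) & 0x3 = 0
kind signed 2b, MSB=1: 2 - 4 = -2

-2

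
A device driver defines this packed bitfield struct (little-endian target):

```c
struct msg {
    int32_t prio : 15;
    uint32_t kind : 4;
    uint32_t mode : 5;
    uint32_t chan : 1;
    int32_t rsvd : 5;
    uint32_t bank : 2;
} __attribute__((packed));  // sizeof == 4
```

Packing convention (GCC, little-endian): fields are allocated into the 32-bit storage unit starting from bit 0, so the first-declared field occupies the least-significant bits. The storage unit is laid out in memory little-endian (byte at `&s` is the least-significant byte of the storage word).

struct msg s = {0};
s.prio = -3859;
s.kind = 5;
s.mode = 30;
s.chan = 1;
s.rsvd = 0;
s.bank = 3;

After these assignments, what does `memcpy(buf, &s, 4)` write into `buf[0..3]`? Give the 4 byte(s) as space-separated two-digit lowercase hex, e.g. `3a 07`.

ed f0 f2 c1

[0+:15] prio=-3859 & 0x7fff = 0x70ed; word=0x000070ed
[15+:4] kind=5 & 0xf = 0x5; word=0x0002f0ed
[19+:5] mode=30 & 0x1f = 0x1e; word=0x00f2f0ed
[24+:1] chan=1 & 0x1 = 0x1; word=0x01f2f0ed
[25+:5] rsvd=0 & 0x1f = 0x0; word=0x01f2f0ed
[30+:2] bank=3 & 0x3 = 0x3; word=0xc1f2f0ed
word = 0xc1f2f0ed → little-endian bytes:
  [0]=0xed  [1]=0xf0  [2]=0xf2  [3]=0xc1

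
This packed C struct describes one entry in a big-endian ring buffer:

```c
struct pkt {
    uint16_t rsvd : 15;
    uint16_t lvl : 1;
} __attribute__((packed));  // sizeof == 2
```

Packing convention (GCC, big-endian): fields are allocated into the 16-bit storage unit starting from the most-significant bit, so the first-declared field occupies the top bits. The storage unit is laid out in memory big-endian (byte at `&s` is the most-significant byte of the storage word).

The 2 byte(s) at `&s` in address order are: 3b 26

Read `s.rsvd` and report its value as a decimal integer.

[0]=0x3b [1]=0x26 (big-endian) → word 0x3b26
rsvd:15 @ bit 1 → (0x3b26>>1)&0x7fff = 0x1d93  ←
lvl:1 @ bit 0 → (0x3b26>>0)&0x1 = 0x0

7571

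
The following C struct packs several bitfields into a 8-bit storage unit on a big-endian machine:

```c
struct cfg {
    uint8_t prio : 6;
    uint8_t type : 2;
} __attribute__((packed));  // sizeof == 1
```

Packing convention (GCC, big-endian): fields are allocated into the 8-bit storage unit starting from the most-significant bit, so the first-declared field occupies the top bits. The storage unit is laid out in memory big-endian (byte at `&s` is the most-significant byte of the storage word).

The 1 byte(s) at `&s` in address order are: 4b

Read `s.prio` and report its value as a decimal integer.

[0]=0x4b (big-endian) → word 0x4b
prio:6 @ bit 2 → (0x4b>>2)&0x3f = 0x12  ←
type:2 @ bit 0 → (0x4b>>0)&0x3 = 0x3

18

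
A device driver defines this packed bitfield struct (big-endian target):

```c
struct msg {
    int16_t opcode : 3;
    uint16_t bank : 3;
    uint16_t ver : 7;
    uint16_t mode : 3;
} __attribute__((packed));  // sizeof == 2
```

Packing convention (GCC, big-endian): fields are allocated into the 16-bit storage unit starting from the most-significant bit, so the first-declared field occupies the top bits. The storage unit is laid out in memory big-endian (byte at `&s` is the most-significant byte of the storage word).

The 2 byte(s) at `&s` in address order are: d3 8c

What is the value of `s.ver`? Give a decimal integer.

113

[0]=0xd3 [1]=0x8c (big-endian) → word 0xd38c
opcode:3 @ bit 13 → (0xd38c>>13)&0x7 = 0x6
bank:3 @ bit 10 → (0xd38c>>10)&0x7 = 0x4
ver:7 @ bit 3 → (0xd38c>>3)&0x7f = 0x71  ←
mode:3 @ bit 0 → (0xd38c>>0)&0x7 = 0x4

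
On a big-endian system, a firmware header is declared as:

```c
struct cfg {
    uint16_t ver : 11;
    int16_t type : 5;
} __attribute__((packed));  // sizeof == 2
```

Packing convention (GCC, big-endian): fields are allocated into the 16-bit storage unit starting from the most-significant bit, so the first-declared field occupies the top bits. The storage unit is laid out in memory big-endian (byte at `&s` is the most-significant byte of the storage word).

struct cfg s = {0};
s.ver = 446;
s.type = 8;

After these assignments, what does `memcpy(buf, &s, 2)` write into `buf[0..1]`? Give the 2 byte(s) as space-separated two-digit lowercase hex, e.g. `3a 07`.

[5+:11] ver=446 & 0x7ff = 0x1be; word=0x37c0
[0+:5] type=8 & 0x1f = 0x8; word=0x37c8
word = 0x37c8 → big-endian bytes:
  [0]=0x37  [1]=0xc8

37 c8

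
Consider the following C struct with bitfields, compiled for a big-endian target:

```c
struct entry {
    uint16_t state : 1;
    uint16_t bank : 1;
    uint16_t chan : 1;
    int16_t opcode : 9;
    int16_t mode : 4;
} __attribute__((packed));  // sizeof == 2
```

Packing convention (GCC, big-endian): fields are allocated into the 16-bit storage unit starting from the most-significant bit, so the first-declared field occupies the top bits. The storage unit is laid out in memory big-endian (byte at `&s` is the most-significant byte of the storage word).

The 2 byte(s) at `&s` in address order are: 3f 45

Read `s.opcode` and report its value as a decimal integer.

-12

[0]=0x3f [1]=0x45 (big-endian) → word 0x3f45
state:1 @ bit 15 → (0x3f45>>15)&0x1 = 0x0
bank:1 @ bit 14 → (0x3f45>>14)&0x1 = 0x0
chan:1 @ bit 13 → (0x3f45>>13)&0x1 = 0x1
opcode:9 @ bit 4 → (0x3f45>>4)&0x1ff = 0x1f4  ←
mode:4 @ bit 0 → (0x3f45>>0)&0xf = 0x5
opcode signed 9b, MSB=1: 500 - 512 = -12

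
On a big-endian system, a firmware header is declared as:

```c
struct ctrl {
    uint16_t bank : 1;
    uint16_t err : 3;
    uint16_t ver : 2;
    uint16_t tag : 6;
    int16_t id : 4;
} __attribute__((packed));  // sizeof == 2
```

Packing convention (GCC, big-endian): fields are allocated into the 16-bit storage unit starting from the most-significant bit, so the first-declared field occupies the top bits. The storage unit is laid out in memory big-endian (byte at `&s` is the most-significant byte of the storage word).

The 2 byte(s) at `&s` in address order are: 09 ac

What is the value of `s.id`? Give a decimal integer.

-4

[0]=0x09 [1]=0xac (big-endian) → word 0x09ac
bank:1 @ bit 15 → (0x09ac>>15)&0x1 = 0x0
err:3 @ bit 12 → (0x09ac>>12)&0x7 = 0x0
ver:2 @ bit 10 → (0x09ac>>10)&0x3 = 0x2
tag:6 @ bit 4 → (0x09ac>>4)&0x3f = 0x1a
id:4 @ bit 0 → (0x09ac>>0)&0xf = 0xc  ←
id signed 4b, MSB=1: 12 - 16 = -4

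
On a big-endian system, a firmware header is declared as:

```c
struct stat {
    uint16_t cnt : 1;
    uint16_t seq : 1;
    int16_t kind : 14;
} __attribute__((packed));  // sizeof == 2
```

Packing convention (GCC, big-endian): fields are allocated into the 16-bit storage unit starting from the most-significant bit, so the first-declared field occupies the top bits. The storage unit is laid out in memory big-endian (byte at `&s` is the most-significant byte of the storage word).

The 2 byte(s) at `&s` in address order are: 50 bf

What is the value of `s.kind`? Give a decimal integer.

[0]=0x50 [1]=0xbf (big-endian) → word 0x50bf
cnt:1 @ bit 15 → (0x50bf>>15)&0x1 = 0x0
seq:1 @ bit 14 → (0x50bf>>14)&0x1 = 0x1
kind:14 @ bit 0 → (0x50bf>>0)&0x3fff = 0x10bf  ←
kind signed 14b, MSB=0: value = 4287

4287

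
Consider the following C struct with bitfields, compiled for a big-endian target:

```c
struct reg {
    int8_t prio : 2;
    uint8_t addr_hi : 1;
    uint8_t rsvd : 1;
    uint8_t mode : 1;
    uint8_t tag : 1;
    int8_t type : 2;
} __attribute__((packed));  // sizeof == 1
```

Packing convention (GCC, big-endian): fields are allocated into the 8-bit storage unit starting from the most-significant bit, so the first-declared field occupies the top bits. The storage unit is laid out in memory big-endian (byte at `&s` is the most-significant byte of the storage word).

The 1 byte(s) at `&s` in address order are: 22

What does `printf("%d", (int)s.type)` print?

-2

[0]=0x22 (big-endian) → word 0x22
prio:2 @ bit 6 → (0x22>>6)&0x3 = 0x0
addr_hi:1 @ bit 5 → (0x22>>5)&0x1 = 0x1
rsvd:1 @ bit 4 → (0x22>>4)&0x1 = 0x0
mode:1 @ bit 3 → (0x22>>3)&0x1 = 0x0
tag:1 @ bit 2 → (0x22>>2)&0x1 = 0x0
type:2 @ bit 0 → (0x22>>0)&0x3 = 0x2  ←
type signed 2b, MSB=1: 2 - 4 = -2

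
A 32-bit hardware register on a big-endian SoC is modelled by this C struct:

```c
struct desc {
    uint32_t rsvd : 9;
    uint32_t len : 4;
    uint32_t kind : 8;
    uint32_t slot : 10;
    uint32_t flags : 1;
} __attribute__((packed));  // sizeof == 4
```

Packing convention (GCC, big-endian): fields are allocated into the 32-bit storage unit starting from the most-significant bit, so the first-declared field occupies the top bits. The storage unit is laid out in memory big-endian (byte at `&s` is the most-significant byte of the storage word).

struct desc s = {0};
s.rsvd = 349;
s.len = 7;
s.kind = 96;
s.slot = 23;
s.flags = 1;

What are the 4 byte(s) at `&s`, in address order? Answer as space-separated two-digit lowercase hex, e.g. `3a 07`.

ae bb 00 2f

[23+:9] rsvd=349 & 0x1ff = 0x15d; word=0xae800000
[19+:4] len=7 & 0xf = 0x7; word=0xaeb80000
[11+:8] kind=96 & 0xff = 0x60; word=0xaebb0000
[1+:10] slot=23 & 0x3ff = 0x17; word=0xaebb002e
[0+:1] flags=1 & 0x1 = 0x1; word=0xaebb002f
word = 0xaebb002f → big-endian bytes:
  [0]=0xae  [1]=0xbb  [2]=0x00  [3]=0x2f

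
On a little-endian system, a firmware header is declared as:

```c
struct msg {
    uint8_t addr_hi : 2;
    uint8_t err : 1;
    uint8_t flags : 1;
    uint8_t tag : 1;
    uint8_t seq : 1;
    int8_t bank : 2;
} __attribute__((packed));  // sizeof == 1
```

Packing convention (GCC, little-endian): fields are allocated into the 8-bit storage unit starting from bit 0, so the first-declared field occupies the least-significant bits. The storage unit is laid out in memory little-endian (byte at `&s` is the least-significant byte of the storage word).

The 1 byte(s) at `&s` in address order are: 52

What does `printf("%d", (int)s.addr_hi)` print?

[0]=0x52 (little-endian) → word 0x52
addr_hi:2 @ bit 0 → (0x52>>0)&0x3 = 0x2  ←
err:1 @ bit 2 → (0x52>>2)&0x1 = 0x0
flags:1 @ bit 3 → (0x52>>3)&0x1 = 0x0
tag:1 @ bit 4 → (0x52>>4)&0x1 = 0x1
seq:1 @ bit 5 → (0x52>>5)&0x1 = 0x0
bank:2 @ bit 6 → (0x52>>6)&0x3 = 0x1

2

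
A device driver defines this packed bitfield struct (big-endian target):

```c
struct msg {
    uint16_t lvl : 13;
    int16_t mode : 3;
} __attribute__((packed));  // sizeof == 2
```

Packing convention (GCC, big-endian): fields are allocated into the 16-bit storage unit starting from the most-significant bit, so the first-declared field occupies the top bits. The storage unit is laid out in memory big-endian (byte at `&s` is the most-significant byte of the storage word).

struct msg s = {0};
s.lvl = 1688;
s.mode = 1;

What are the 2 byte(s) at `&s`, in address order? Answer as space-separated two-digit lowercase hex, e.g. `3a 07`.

lvl:13 = 1688 → 0x698 << 3 → word 0x34c0
mode:3 = 1 → 0x1 << 0 → word 0x34c1
word = 0x34c1 → big-endian bytes:
  [0]=0x34  [1]=0xc1

34 c1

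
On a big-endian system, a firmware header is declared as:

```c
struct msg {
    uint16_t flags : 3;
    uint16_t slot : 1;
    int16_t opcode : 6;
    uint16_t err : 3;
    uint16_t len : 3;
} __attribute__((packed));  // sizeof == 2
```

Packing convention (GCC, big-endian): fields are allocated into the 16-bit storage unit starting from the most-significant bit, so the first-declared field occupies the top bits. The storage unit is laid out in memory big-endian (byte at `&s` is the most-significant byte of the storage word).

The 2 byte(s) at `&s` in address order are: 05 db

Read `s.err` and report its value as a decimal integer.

3

[0]=0x05 [1]=0xdb (big-endian) → word 0x05db
flags:3 @ bit 13 → (0x05db>>13)&0x7 = 0x0
slot:1 @ bit 12 → (0x05db>>12)&0x1 = 0x0
opcode:6 @ bit 6 → (0x05db>>6)&0x3f = 0x17
err:3 @ bit 3 → (0x05db>>3)&0x7 = 0x3  ←
len:3 @ bit 0 → (0x05db>>0)&0x7 = 0x3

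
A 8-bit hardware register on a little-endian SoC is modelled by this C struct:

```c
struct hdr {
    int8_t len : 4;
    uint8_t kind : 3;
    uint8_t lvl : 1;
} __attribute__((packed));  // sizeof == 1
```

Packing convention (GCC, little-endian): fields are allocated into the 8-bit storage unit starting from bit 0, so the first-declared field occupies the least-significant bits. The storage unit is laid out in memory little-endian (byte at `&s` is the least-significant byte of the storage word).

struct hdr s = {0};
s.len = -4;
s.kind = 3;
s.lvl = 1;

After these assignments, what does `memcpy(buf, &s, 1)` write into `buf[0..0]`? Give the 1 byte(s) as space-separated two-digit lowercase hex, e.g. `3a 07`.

bc

[0+:4] len=-4 & 0xf = 0xc; word=0x0c
[4+:3] kind=3 & 0x7 = 0x3; word=0x3c
[7+:1] lvl=1 & 0x1 = 0x1; word=0xbc
word = 0xbc → little-endian bytes:
  [0]=0xbc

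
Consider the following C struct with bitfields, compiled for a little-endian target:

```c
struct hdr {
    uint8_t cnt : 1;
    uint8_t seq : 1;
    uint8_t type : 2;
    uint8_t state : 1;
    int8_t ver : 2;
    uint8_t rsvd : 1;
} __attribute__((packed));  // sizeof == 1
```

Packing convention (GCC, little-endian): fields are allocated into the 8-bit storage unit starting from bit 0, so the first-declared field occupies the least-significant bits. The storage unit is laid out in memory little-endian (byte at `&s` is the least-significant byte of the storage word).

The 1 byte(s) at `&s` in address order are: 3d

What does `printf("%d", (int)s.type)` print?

3

[0]=0x3d (little-endian) → word 0x3d
cnt:1 @ bit 0 → (0x3d>>0)&0x1 = 0x1
seq:1 @ bit 1 → (0x3d>>1)&0x1 = 0x0
type:2 @ bit 2 → (0x3d>>2)&0x3 = 0x3  ←
state:1 @ bit 4 → (0x3d>>4)&0x1 = 0x1
ver:2 @ bit 5 → (0x3d>>5)&0x3 = 0x1
rsvd:1 @ bit 7 → (0x3d>>7)&0x1 = 0x0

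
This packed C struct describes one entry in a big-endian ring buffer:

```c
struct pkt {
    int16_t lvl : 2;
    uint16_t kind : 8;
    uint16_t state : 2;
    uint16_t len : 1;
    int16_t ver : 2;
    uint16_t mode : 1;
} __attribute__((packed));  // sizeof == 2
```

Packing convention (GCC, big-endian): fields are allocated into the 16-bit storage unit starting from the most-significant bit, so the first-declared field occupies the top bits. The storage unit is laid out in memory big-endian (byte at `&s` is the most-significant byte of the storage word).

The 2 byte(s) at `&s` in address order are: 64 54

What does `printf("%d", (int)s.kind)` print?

145

[0]=0x64 [1]=0x54 (big-endian) → word 0x6454
lvl [14+:2] = (word>>14) & 0x3 = 1
kind [6+:8] = (word>>6) & 0xff = 145  ←
state [4+:2] = (word>>4) & 0x3 = 1
len [3+:1] = (word>>3) & 0x1 = 0
ver [1+:2] = (word>>1) & 0x3 = 2
mode [0+:1] = (word>>0) & 0x1 = 0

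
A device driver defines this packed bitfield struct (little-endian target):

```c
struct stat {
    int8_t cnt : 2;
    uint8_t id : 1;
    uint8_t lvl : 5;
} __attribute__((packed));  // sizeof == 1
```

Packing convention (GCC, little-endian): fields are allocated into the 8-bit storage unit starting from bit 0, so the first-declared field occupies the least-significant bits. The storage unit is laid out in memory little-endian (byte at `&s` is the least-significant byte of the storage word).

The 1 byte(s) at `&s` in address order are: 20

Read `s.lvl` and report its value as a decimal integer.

[0]=0x20 (little-endian) → word 0x20
cnt:2 @ bit 0 → (0x20>>0)&0x3 = 0x0
id:1 @ bit 2 → (0x20>>2)&0x1 = 0x0
lvl:5 @ bit 3 → (0x20>>3)&0x1f = 0x4  ←

4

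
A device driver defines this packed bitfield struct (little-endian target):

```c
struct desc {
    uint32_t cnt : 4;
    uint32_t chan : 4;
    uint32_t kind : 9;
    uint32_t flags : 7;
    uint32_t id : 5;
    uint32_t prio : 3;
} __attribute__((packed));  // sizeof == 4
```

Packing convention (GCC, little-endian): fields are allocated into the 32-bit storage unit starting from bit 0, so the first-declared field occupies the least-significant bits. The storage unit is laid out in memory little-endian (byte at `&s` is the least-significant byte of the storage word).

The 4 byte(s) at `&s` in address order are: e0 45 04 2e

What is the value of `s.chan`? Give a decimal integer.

[0]=0xe0 [1]=0x45 [2]=0x04 [3]=0x2e (little-endian) → word 0x2e0445e0
cnt:4 @ bit 0 → (0x2e0445e0>>0)&0xf = 0x0
chan:4 @ bit 4 → (0x2e0445e0>>4)&0xf = 0xe  ←
kind:9 @ bit 8 → (0x2e0445e0>>8)&0x1ff = 0x45
flags:7 @ bit 17 → (0x2e0445e0>>17)&0x7f = 0x2
id:5 @ bit 24 → (0x2e0445e0>>24)&0x1f = 0xe
prio:3 @ bit 29 → (0x2e0445e0>>29)&0x7 = 0x1

14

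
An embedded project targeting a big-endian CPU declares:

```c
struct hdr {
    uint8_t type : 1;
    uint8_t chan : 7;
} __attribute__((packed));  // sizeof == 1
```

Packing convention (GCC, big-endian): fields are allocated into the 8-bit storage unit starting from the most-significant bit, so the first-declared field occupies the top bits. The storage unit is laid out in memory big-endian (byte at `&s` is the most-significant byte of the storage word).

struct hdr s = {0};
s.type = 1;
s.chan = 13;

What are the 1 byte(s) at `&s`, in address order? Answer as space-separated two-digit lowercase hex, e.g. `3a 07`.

[7+:1] type=1 & 0x1 = 0x1; word=0x80
[0+:7] chan=13 & 0x7f = 0xd; word=0x8d
word = 0x8d → big-endian bytes:
  [0]=0x8d

8d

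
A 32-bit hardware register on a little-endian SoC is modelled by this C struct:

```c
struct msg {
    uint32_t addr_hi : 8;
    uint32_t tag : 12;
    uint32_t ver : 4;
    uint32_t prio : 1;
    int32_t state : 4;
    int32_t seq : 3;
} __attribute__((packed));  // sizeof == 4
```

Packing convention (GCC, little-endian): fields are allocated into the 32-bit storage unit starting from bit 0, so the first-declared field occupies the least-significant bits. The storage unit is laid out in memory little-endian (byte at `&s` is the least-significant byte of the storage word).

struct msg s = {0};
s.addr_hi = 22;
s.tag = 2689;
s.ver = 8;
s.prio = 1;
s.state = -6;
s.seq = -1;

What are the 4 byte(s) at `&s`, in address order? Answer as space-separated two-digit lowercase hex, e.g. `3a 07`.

16 81 8a f5

addr_hi (8b) val=22 bits=0x16 at bit 0: 0x00000016
tag (12b) val=2689 bits=0xa81 at bit 8: 0x000a8116
ver (4b) val=8 bits=0x8 at bit 20: 0x008a8116
prio (1b) val=1 bits=0x1 at bit 24: 0x018a8116
state (4b) val=-6 bits=0xa at bit 25: 0x158a8116
seq (3b) val=-1 bits=0x7 at bit 29: 0xf58a8116
word = 0xf58a8116 → little-endian bytes:
  [0]=0x16  [1]=0x81  [2]=0x8a  [3]=0xf5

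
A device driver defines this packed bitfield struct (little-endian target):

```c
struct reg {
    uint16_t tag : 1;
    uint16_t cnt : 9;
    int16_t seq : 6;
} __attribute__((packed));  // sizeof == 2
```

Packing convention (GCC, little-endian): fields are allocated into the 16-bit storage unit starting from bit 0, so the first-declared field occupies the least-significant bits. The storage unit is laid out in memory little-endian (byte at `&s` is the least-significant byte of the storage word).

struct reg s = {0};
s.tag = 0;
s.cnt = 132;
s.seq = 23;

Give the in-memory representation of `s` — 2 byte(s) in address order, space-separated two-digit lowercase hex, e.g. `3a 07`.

tag (1b) val=0 bits=0x0 at bit 0: 0x0000
cnt (9b) val=132 bits=0x84 at bit 1: 0x0108
seq (6b) val=23 bits=0x17 at bit 10: 0x5d08
word = 0x5d08 → little-endian bytes:
  [0]=0x08  [1]=0x5d

08 5d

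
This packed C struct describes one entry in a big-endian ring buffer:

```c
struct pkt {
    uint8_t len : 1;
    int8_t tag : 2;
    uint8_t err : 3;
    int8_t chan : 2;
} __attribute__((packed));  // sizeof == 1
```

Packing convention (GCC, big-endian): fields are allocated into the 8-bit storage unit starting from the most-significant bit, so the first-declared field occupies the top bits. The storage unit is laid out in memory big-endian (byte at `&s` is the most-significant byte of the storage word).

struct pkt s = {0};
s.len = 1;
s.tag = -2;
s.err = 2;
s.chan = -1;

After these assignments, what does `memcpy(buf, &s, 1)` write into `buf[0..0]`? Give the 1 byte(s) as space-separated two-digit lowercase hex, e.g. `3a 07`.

len:1 = 1 → 0x1 << 7 → word 0x80
tag:2 = -2 → 0x2 << 5 → word 0xc0
err:3 = 2 → 0x2 << 2 → word 0xc8
chan:2 = -1 → 0x3 << 0 → word 0xcb
word = 0xcb → big-endian bytes:
  [0]=0xcb

cb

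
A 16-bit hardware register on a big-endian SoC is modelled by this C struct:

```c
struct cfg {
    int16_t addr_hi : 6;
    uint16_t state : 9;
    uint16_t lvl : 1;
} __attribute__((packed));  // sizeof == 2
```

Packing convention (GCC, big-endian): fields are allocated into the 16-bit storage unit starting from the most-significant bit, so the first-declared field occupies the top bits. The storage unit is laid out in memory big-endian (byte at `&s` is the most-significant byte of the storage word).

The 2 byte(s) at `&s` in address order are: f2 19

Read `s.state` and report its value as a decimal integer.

268

[0]=0xf2 [1]=0x19 (big-endian) → word 0xf219
addr_hi:6 @ bit 10 → (0xf219>>10)&0x3f = 0x3c
state:9 @ bit 1 → (0xf219>>1)&0x1ff = 0x10c  ←
lvl:1 @ bit 0 → (0xf219>>0)&0x1 = 0x1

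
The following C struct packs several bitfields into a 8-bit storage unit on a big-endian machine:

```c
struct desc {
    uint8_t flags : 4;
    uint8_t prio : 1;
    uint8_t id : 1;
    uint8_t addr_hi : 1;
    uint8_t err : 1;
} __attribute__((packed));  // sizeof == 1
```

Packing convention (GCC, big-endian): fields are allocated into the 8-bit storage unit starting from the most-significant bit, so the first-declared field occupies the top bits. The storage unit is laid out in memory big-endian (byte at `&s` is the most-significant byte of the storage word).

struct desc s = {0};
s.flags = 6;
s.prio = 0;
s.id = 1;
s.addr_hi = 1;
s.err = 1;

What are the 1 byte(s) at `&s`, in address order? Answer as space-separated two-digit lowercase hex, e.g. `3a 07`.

67

flags (4b) val=6 bits=0x6 at bit 4: 0x60
prio (1b) val=0 bits=0x0 at bit 3: 0x60
id (1b) val=1 bits=0x1 at bit 2: 0x64
addr_hi (1b) val=1 bits=0x1 at bit 1: 0x66
err (1b) val=1 bits=0x1 at bit 0: 0x67
word = 0x67 → big-endian bytes:
  [0]=0x67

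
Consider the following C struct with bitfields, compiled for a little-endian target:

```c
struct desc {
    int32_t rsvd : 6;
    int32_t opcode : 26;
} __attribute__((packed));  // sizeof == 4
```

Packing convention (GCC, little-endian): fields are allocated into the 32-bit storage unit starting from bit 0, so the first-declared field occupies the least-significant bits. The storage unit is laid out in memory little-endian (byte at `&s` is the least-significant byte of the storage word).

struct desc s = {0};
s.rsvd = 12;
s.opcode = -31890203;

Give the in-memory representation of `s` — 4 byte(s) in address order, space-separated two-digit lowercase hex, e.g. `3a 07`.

4c 39 59 86

rsvd:6 = 12 → 0xc << 0 → word 0x0000000c
opcode:26 = -31890203 → 0x21964e5 << 6 → word 0x8659394c
word = 0x8659394c → little-endian bytes:
  [0]=0x4c  [1]=0x39  [2]=0x59  [3]=0x86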